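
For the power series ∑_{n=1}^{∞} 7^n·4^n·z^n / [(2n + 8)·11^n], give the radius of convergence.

R = 11/28

By the ratio test, |a_{n+1}/a_n| = [(2n + 8)/(2(n+1) + 8)] · 7·4/11 → 28/11.
The series converges when 28/11 · |z| < 1, giving R = 11/28.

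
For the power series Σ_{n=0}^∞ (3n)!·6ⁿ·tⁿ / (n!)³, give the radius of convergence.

R = 1/162

By the ratio test, |a_{n+1}/a_n| = (3n+1)·(3n+2)·(3n+3)/(n+1)³ · 6 → 162.
The series converges when 162 · |t| < 1, giving R = 1/162.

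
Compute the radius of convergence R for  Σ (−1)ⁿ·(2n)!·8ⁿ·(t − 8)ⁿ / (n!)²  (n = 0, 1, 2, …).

Apply the ratio test: |a_{n+1}| / |a_n| = (2n+1)·(2n+2)/(n+1)² · 8, which tends to 32 as n → ∞.
The series converges when 32 · |t − 8| < 1, giving R = 1/32.

R = 1/32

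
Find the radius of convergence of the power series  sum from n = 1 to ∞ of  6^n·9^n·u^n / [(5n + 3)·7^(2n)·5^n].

By the ratio test, |a_{n+1}/a_n| = [(5n + 3)/(5(n+1) + 3)] · 6·9/(49·5) → 54/245.
Hence the series converges for |u| < 1/(54/245) = 245/54, so the radius of convergence is 245/54.

R = 245/54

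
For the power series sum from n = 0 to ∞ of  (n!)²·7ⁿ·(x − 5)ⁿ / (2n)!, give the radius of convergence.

R = 4/7

Ratio test: |a_{n+1}/a_n| = (n+1)²/[(2n+1)·(2n+2)] · 7 → 7/4 as n → ∞.
Hence the series converges for |x − 5| < 1/(7/4) = 4/7, so the radius of convergence is 4/7.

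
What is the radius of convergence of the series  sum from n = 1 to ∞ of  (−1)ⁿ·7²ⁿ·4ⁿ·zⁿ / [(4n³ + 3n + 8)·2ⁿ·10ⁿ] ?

Ratio test: |a_{n+1}/a_n| = [(4n³ + 3n + 8)/(4(n+1)³ + 3(n+1) + 8)] · 49·4/(2·10) → 49/5 as n → ∞.
Convergence for |z| · 49/5 < 1, i.e. |z| < 5/49. So R = 5/49.

R = 5/49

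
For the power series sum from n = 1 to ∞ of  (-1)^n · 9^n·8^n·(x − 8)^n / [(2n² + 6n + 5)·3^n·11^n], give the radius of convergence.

R = 11/24

The ratio of consecutive coefficients is [(2n² + 6n + 5)/(2(n+1)² + 6(n+1) + 5)] · 9·8/(3·11) → 24/11.
Convergence for |x − 8| · 24/11 < 1, i.e. |x − 8| < 11/24. So R = 11/24.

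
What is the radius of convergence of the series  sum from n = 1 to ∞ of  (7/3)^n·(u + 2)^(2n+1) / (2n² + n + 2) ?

R = √21/7

The ratio of consecutive coefficients is [(2n² + n + 2)/(2(n+1)² + (n+1) + 2)] · 7/3 → 7/3.
Successive powers of (u + 2) differ by 2, so the series converges when |u + 2|² · 7/3 < 1, i.e. |u + 2| < √(3/7). So R = √21/7.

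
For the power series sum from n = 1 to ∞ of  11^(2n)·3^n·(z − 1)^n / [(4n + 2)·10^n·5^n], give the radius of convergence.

R = 50/363

By the ratio test, |a_{n+1}/a_n| = [(4n + 2)/(4(n+1) + 2)] · 121·3/(10·5) → 363/50.
Hence the series converges for |z − 1| < 1/(363/50) = 50/363, so the radius of convergence is 50/363.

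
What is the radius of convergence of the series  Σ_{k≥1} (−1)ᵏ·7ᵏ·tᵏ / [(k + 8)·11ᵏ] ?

By the ratio test, |a_{k+1}/a_k| = [(k + 8)/((k+1) + 8)] · 7/11 → 7/11.
The series converges when 7/11 · |t| < 1, giving R = 11/7.

R = 11/7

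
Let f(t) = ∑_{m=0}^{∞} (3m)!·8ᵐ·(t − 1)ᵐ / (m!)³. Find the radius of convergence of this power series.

R = 1/216

By the ratio test, |a_{m+1}/a_m| = (3m+1)·(3m+2)·(3m+3)/(m+1)³ · 8 → 216.
The series converges when 216 · |t − 1| < 1, giving R = 1/216.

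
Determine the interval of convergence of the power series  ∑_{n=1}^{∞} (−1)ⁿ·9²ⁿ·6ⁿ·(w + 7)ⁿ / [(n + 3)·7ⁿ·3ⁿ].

(-1141/162, -1127/162]

Ratio test: |a_{n+1}/a_n| = [(n + 3)/((n+1) + 3)] · 81·6/(7·3) → 162/7 as n → ∞.
The series converges when 162/7 · |w + 7| < 1, giving R = 7/162.
Check w = -1127/162: convergence follows from the alternating series test (terms decrease monotonically to 0).
When w = -1141/162, the terms are asymptotic to a nonzero constant times 1/n, so the series diverges by limit comparison with Σ 1/n.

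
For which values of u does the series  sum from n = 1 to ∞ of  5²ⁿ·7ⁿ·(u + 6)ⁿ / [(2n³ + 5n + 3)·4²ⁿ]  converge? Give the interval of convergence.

[-1066/175, -1034/175]

Apply the ratio test: |a_{n+1}| / |a_n| = [(2n³ + 5n + 3)/(2(n+1)³ + 5(n+1) + 3)] · 25·7/16, which tends to 175/16 as n → ∞.
Thus R = 1/(175/16) = 16/175.
When u = -1034/175, absolute convergence follows by limit comparison with Σ 1/n³.
When u = -1066/175, the series is dominated by a constant times Σ 1/n³, which converges (p = 3 > 1).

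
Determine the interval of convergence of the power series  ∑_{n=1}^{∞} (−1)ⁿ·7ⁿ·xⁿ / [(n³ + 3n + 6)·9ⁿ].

[-9/7, 9/7]

Apply the ratio test: |a_{n+1}| / |a_n| = [(n³ + 3n + 6)/((n+1)³ + 3(n+1) + 6)] · 7/9, which tends to 7/9 as n → ∞.
Thus R = 1/(7/9) = 9/7.
Endpoint x = 9/7: the series is dominated by a constant times Σ 1/n³, which converges (p = 3 > 1).
Endpoint x = -9/7: the terms are on the order of 1/n³, so the series converges absolutely by comparison with the p-series (p = 3 > 1).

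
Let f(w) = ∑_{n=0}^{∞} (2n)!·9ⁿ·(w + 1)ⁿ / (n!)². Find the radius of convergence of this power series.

Apply the ratio test: |a_{n+1}| / |a_n| = (2n+1)·(2n+2)/(n+1)² · 9, which tends to 36 as n → ∞.
Convergence for |w + 1| · 36 < 1, i.e. |w + 1| < 1/36. So R = 1/36.

R = 1/36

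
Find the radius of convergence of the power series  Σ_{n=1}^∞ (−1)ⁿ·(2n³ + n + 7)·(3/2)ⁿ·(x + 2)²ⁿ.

By the ratio test, |a_{n+1}/a_n| = [(2(n+1)³ + (n+1) + 7)/(2n³ + n + 7)] · 3/2 → 3/2.
Successive powers of (x + 2) differ by 2, so the series converges when |x + 2|² · 3/2 < 1, i.e. |x + 2| < √(2/3). So R = √6/3.

R = √6/3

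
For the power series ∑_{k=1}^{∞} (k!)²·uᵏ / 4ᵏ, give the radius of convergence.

R = 0

Ratio test: |a_{k+1}/a_k| = (k+1)² · 1/4 → ∞ as k → ∞.
Since the ratio → ∞, the series diverges for every u ≠ 0, and R = 0.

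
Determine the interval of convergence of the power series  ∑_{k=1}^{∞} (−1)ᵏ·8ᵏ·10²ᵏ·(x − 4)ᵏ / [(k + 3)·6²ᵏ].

By the ratio test, |a_{k+1}/a_k| = [(k + 3)/((k+1) + 3)] · 8·100/36 → 200/9.
Hence the series converges for |x − 4| < 1/(200/9) = 9/200, so the radius of convergence is 9/200.
When x = 809/200, convergence follows from the alternating series test (terms decrease monotonically to 0).
At x = 791/200: the terms are asymptotic to a nonzero constant times 1/k, so the series diverges by limit comparison with Σ 1/k.

(791/200, 809/200]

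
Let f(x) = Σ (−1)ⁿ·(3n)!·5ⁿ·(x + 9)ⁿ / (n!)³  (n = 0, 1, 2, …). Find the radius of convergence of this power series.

Apply the ratio test: |a_{n+1}| / |a_n| = (3n+1)·(3n+2)·(3n+3)/(n+1)³ · 5, which tends to 135 as n → ∞.
The series converges when 135 · |x + 9| < 1, giving R = 1/135.

R = 1/135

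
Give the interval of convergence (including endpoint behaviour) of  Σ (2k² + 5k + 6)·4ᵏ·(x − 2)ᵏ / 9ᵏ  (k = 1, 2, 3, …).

(-1/4, 17/4)

Apply the ratio test: |a_{k+1}| / |a_k| = [(2(k+1)² + 5(k+1) + 6)/(2k² + 5k + 6)] · 4/9, which tends to 4/9 as k → ∞.
Thus R = 1/(4/9) = 9/4.
Check x = 17/4: the k-th term does not approach 0; divergence by the term test.
Endpoint x = -1/4: the terms have absolute value of order k², which does not tend to 0, so the series diverges by the divergence test.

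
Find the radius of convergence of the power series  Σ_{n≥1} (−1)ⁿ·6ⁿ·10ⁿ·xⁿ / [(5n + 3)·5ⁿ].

Ratio test: |a_{n+1}/a_n| = [(5n + 3)/(5(n+1) + 3)] · 6·10/5 → 12 as n → ∞.
Convergence for |x| · 12 < 1, i.e. |x| < 1/12. So R = 1/12.

R = 1/12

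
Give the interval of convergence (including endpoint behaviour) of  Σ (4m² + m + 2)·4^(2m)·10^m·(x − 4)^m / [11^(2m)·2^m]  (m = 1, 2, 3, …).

Apply the ratio test: |a_{m+1}| / |a_m| = [(4(m+1)² + (m+1) + 2)/(4m² + m + 2)] · 16·10/(121·2), which tends to 80/121 as m → ∞.
The series converges when 80/121 · |x − 4| < 1, giving R = 121/80.
Check x = 441/80: the m-th term does not approach 0; divergence by the term test.
Endpoint x = 199/80: the terms have absolute value of order m², which does not tend to 0, so the series diverges by the divergence test.

(199/80, 441/80)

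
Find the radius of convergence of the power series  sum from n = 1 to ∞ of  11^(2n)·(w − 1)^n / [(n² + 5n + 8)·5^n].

Ratio test: |a_{n+1}/a_n| = [(n² + 5n + 8)/((n+1)² + 5(n+1) + 8)] · 121/5 → 121/5 as n → ∞.
The series converges when 121/5 · |w − 1| < 1, giving R = 5/121.

R = 5/121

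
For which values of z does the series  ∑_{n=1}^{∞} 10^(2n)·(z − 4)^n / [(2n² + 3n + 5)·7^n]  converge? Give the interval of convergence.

[393/100, 407/100]

The ratio of consecutive coefficients is [(2n² + 3n + 5)/(2(n+1)² + 3(n+1) + 5)] · 100/7 → 100/7.
Thus R = 1/(100/7) = 7/100.
At z = 407/100: the terms are on the order of 1/n², so the series converges absolutely by comparison with the p-series (p = 2 > 1).
At z = 393/100: the series is dominated by a constant times Σ 1/n², which converges (p = 2 > 1).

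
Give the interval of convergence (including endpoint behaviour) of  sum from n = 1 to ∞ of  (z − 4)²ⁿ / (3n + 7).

(3, 5)

The ratio of consecutive coefficients is (3n + 7)/(3(n+1) + 7) → 1.
Successive powers of (z − 4) differ by 2, so the series converges when |z − 4|² · 1 < 1, i.e. |z − 4| < √(1) = 1. So R = 1.
At z = 5: comparison with the harmonic series Σ 1/n shows the series diverges.
When z = 3, the terms behave like c/n; limit comparison with the harmonic series gives divergence.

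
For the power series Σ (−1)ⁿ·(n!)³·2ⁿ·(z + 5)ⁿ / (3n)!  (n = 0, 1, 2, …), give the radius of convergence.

R = 27/2

Ratio test: |a_{n+1}/a_n| = (n+1)³/[(3n+1)·(3n+2)·(3n+3)] · 2 → 2/27 as n → ∞.
Hence the series converges for |z + 5| < 1/(2/27) = 27/2, so the radius of convergence is 27/2.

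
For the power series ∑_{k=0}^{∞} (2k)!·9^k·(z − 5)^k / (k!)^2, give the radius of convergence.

R = 1/36

By the ratio test, |a_{k+1}/a_k| = (2k+1)·(2k+2)/(k+1)² · 9 → 36.
Hence the series converges for |z − 5| < 1/(36) = 1/36, so the radius of convergence is 1/36.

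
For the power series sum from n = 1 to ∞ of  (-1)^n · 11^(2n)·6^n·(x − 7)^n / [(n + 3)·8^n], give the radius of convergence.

R = 4/363

The ratio of consecutive coefficients is [(n + 3)/((n+1) + 3)] · 121·6/8 → 363/4.
Hence the series converges for |x − 7| < 1/(363/4) = 4/363, so the radius of convergence is 4/363.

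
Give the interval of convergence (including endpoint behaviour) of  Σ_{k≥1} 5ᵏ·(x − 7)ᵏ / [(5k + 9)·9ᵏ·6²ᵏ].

[-289/5, 359/5)

Apply the ratio test: |a_{k+1}| / |a_k| = [(5k + 9)/(5(k+1) + 9)] · 5/(9·36), which tends to 5/324 as k → ∞.
Thus R = 1/(5/324) = 324/5.
At x = 359/5: the terms behave like c/k; limit comparison with the harmonic series gives divergence.
Endpoint x = -289/5: an alternating series whose terms decrease to 0 in absolute value, so it converges by the Leibniz criterion.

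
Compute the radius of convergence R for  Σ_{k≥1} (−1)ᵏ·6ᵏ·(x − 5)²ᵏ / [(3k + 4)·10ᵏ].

R = √15/3

Ratio test: |a_{k+1}/a_k| = [(3k + 4)/(3(k+1) + 4)] · 6/10 → 3/5 as k → ∞.
Writing y = (x − 5)², the series in y has radius 5/3, so |x − 5| < √(5/3) and R = √15/3.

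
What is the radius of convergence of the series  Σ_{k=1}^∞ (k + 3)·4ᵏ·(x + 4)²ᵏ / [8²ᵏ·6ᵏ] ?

R = 4√6

Ratio test: |a_{k+1}/a_k| = [((k+1) + 3)/(k + 3)] · 4/(64·6) → 1/96 as k → ∞.
Successive powers of (x + 4) differ by 2, so the series converges when |x + 4|² · 1/96 < 1, i.e. |x + 4| < √(96). So R = 4√6.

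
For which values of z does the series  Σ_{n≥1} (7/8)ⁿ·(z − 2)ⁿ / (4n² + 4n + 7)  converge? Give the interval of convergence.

[6/7, 22/7]

Ratio test: |a_{n+1}/a_n| = [(4n² + 4n + 7)/(4(n+1)² + 4(n+1) + 7)] · 7/8 → 7/8 as n → ∞.
Thus R = 1/(7/8) = 8/7.
Endpoint z = 22/7: absolute convergence follows by limit comparison with Σ 1/n².
When z = 6/7, the terms are on the order of 1/n², so the series converges absolutely by comparison with the p-series (p = 2 > 1).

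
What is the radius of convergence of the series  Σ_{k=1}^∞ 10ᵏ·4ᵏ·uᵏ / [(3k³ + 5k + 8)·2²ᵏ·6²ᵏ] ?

R = 18/5

Ratio test: |a_{k+1}/a_k| = [(3k³ + 5k + 8)/(3(k+1)³ + 5(k+1) + 8)] · 10·4/(4·36) → 5/18 as k → ∞.
Thus R = 1/(5/18) = 18/5.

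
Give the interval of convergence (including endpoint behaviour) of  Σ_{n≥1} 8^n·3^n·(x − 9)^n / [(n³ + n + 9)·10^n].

[103/12, 113/12]

Apply the ratio test: |a_{n+1}| / |a_n| = [(n³ + n + 9)/((n+1)³ + (n+1) + 9)] · 8·3/10, which tends to 12/5 as n → ∞.
Convergence for |x − 9| · 12/5 < 1, i.e. |x − 9| < 5/12. So R = 5/12.
Check x = 113/12: the series is dominated by a constant times Σ 1/n³, which converges (p = 3 > 1).
Endpoint x = 103/12: absolute convergence follows by limit comparison with Σ 1/n³.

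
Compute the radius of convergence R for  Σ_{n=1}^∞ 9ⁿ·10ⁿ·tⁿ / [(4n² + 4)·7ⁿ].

By the ratio test, |a_{n+1}/a_n| = [(4n² + 4)/(4(n+1)² + 4)] · 9·10/7 → 90/7.
Hence the series converges for |t| < 1/(90/7) = 7/90, so the radius of convergence is 7/90.

R = 7/90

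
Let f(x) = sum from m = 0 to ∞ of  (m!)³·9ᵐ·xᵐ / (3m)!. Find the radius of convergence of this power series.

Apply the ratio test: |a_{m+1}| / |a_m| = (m+1)³/[(3m+1)·(3m+2)·(3m+3)] · 9, which tends to 1/3 as m → ∞.
The series converges when 1/3 · |x| < 1, giving R = 3.

R = 3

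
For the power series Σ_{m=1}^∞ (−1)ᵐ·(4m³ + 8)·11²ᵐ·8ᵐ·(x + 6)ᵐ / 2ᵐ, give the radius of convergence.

R = 1/484

The ratio of consecutive coefficients is [(4(m+1)³ + 8)/(4m³ + 8)] · 121·8/2 → 484.
The series converges when 484 · |x + 6| < 1, giving R = 1/484.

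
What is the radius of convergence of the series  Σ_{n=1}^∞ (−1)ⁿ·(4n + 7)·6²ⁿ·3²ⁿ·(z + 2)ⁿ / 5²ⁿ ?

The ratio of consecutive coefficients is [(4(n+1) + 7)/(4n + 7)] · 36·9/25 → 324/25.
Hence the series converges for |z + 2| < 1/(324/25) = 25/324, so the radius of convergence is 25/324.

R = 25/324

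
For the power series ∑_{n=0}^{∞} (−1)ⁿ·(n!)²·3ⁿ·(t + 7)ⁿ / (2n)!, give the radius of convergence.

R = 4/3

The ratio of consecutive coefficients is (n+1)²/[(2n+1)·(2n+2)] · 3 → 3/4.
Hence the series converges for |t + 7| < 1/(3/4) = 4/3, so the radius of convergence is 4/3.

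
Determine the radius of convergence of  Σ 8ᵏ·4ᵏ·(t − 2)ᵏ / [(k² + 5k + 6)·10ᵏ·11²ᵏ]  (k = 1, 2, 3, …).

The ratio of consecutive coefficients is [(k² + 5k + 6)/((k+1)² + 5(k+1) + 6)] · 8·4/(10·121) → 16/605.
The series converges when 16/605 · |t − 2| < 1, giving R = 605/16.

R = 605/16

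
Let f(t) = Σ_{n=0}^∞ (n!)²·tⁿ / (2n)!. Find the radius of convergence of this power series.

R = 4

By the ratio test, |a_{n+1}/a_n| = (n+1)²/[(2n+1)·(2n+2)] → 1/4.
The series converges when 1/4 · |t| < 1, giving R = 4.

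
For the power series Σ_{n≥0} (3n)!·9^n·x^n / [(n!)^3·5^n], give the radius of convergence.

R = 5/243

The ratio of consecutive coefficients is (3n+1)·(3n+2)·(3n+3)/(n+1)³ · 9/5 → 243/5.
Thus R = 1/(243/5) = 5/243.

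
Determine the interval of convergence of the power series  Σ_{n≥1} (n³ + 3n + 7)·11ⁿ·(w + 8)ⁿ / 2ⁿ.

Ratio test: |a_{n+1}/a_n| = [((n+1)³ + 3(n+1) + 7)/(n³ + 3n + 7)] · 11/2 → 11/2 as n → ∞.
Convergence for |w + 8| · 11/2 < 1, i.e. |w + 8| < 2/11. So R = 2/11.
At w = -86/11: the terms do not tend to 0, so the series diverges.
At w = -90/11: the n-th term does not approach 0; divergence by the term test.

(-90/11, -86/11)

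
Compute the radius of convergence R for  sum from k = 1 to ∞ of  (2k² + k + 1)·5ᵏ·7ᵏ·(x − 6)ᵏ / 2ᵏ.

R = 2/35

Apply the ratio test: |a_{k+1}| / |a_k| = [(2(k+1)² + (k+1) + 1)/(2k² + k + 1)] · 5·7/2, which tends to 35/2 as k → ∞.
The series converges when 35/2 · |x − 6| < 1, giving R = 2/35.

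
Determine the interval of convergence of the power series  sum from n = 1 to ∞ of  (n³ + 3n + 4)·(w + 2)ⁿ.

The ratio of consecutive coefficients is ((n+1)³ + 3(n+1) + 4)/(n³ + 3n + 4) → 1.
Convergence for |w + 2| < 1, so R = 1.
When w = -1, the terms do not tend to 0, so the series diverges.
At w = -3: the terms do not tend to 0, so the series diverges.

(-3, -1)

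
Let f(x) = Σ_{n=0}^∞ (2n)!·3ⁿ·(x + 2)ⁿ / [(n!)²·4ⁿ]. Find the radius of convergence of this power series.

R = 1/3

Apply the ratio test: |a_{n+1}| / |a_n| = (2n+1)·(2n+2)/(n+1)² · 3/4, which tends to 3 as n → ∞.
Thus R = 1/(3) = 1/3.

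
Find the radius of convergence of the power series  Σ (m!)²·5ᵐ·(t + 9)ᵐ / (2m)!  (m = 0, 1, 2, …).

By the ratio test, |a_{m+1}/a_m| = (m+1)²/[(2m+1)·(2m+2)] · 5 → 5/4.
Convergence for |t + 9| · 5/4 < 1, i.e. |t + 9| < 4/5. So R = 4/5.

R = 4/5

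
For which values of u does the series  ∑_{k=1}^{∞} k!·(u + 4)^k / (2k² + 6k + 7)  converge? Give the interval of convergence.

{-4}

By the ratio test, |a_{k+1}/a_k| = (k+1) · (2k² + 6k + 7)/(2(k+1)² + 6(k+1) + 7) → ∞.
The ratio grows without bound, so the series diverges whenever (u + 4) ≠ 0; it converges only at u = -4. R = 0.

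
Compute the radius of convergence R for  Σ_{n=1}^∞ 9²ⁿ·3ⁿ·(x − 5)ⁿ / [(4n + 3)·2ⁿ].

By the ratio test, |a_{n+1}/a_n| = [(4n + 3)/(4(n+1) + 3)] · 81·3/2 → 243/2.
Convergence for |x − 5| · 243/2 < 1, i.e. |x − 5| < 2/243. So R = 2/243.

R = 2/243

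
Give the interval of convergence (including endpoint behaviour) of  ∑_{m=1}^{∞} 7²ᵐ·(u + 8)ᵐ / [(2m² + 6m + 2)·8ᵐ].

[-400/49, -384/49]

Ratio test: |a_{m+1}/a_m| = [(2m² + 6m + 2)/(2(m+1)² + 6(m+1) + 2)] · 49/8 → 49/8 as m → ∞.
Hence the series converges for |u + 8| < 1/(49/8) = 8/49, so the radius of convergence is 8/49.
At u = -384/49: absolute convergence follows by limit comparison with Σ 1/m².
Endpoint u = -400/49: the series is dominated by a constant times Σ 1/m², which converges (p = 2 > 1).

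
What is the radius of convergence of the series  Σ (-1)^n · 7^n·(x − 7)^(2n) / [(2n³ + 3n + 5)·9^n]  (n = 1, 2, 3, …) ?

R = 3√7/7

By the ratio test, |a_{n+1}/a_n| = [(2n³ + 3n + 5)/(2(n+1)³ + 3(n+1) + 5)] · 7/9 → 7/9.
Writing y = (x − 7)², the series in y has radius 9/7, so |x − 7| < √(9/7) and R = 3√7/7.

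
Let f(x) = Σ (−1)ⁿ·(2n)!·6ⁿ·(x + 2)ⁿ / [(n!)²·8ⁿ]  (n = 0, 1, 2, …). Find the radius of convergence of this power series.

The ratio of consecutive coefficients is (2n+1)·(2n+2)/(n+1)² · 6/8 → 3.
Thus R = 1/(3) = 1/3.

R = 1/3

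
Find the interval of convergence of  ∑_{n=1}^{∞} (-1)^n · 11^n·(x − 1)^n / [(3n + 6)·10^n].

(1/11, 21/11]

Apply the ratio test: |a_{n+1}| / |a_n| = [(3n + 6)/(3(n+1) + 6)] · 11/10, which tends to 11/10 as n → ∞.
Thus R = 1/(11/10) = 10/11.
At x = 21/11: an alternating series whose terms decrease to 0 in absolute value, so it converges by the Leibniz criterion.
When x = 1/11, comparison with the harmonic series Σ 1/n shows the series diverges.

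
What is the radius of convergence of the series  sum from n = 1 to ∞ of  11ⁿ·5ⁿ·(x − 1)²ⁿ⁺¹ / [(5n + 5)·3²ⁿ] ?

R = 3√55/55

Apply the ratio test: |a_{n+1}| / |a_n| = [(5n + 5)/(5(n+1) + 5)] · 11·5/9, which tends to 55/9 as n → ∞.
Writing y = (x − 1)², the series in y has radius 9/55, so |x − 1| < √(9/55) and R = 3√55/55.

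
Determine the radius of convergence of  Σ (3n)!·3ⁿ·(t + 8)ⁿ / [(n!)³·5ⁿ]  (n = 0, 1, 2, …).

Apply the ratio test: |a_{n+1}| / |a_n| = (3n+1)·(3n+2)·(3n+3)/(n+1)³ · 3/5, which tends to 81/5 as n → ∞.
The series converges when 81/5 · |t + 8| < 1, giving R = 5/81.

R = 5/81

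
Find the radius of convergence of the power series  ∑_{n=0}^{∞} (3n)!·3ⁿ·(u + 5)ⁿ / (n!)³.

R = 1/81

Ratio test: |a_{n+1}/a_n| = (3n+1)·(3n+2)·(3n+3)/(n+1)³ · 3 → 81 as n → ∞.
The series converges when 81 · |u + 5| < 1, giving R = 1/81.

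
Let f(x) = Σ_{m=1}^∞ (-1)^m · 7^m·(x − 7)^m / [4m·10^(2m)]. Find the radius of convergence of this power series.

R = 100/7

Apply the ratio test: |a_{m+1}| / |a_m| = [4m/4(m+1)] · 7/100, which tends to 7/100 as m → ∞.
Thus R = 1/(7/100) = 100/7.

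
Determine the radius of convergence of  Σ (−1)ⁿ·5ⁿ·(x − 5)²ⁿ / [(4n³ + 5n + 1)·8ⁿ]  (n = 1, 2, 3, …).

R = 2√10/5

The ratio of consecutive coefficients is [(4n³ + 5n + 1)/(4(n+1)³ + 5(n+1) + 1)] · 5/8 → 5/8.
Since the exponent of (x − 5) increases by 2 each term, convergence requires |x − 5|² < 8/5, hence R = 2√10/5.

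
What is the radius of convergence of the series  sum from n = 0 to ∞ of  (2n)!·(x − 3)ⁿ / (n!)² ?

R = 1/4

Ratio test: |a_{n+1}/a_n| = (2n+1)·(2n+2)/(n+1)² → 4 as n → ∞.
Hence the series converges for |x − 3| < 1/(4) = 1/4, so the radius of convergence is 1/4.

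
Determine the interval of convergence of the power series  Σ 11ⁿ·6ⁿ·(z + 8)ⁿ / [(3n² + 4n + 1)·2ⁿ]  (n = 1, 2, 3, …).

Ratio test: |a_{n+1}/a_n| = [(3n² + 4n + 1)/(3(n+1)² + 4(n+1) + 1)] · 11·6/2 → 33 as n → ∞.
The series converges when 33 · |z + 8| < 1, giving R = 1/33.
Endpoint z = -263/33: absolute convergence follows by limit comparison with Σ 1/n².
Check z = -265/33: the series is dominated by a constant times Σ 1/n², which converges (p = 2 > 1).

[-265/33, -263/33]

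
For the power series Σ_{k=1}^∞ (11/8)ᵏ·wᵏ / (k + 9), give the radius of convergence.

The ratio of consecutive coefficients is [(k + 9)/((k+1) + 9)] · 11/8 → 11/8.
Hence the series converges for |w| < 1/(11/8) = 8/11, so the radius of convergence is 8/11.

R = 8/11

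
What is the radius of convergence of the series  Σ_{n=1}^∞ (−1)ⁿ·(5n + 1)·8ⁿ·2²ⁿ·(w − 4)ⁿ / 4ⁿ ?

R = 1/8

Ratio test: |a_{n+1}/a_n| = [(5(n+1) + 1)/(5n + 1)] · 8·4/4 → 8 as n → ∞.
Hence the series converges for |w − 4| < 1/(8) = 1/8, so the radius of convergence is 1/8.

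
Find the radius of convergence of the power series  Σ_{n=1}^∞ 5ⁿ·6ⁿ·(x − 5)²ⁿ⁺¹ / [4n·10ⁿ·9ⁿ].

By the ratio test, |a_{n+1}/a_n| = [4n/4(n+1)] · 5·6/(10·9) → 1/3.
Successive powers of (x − 5) differ by 2, so the series converges when |x − 5|² · 1/3 < 1, i.e. |x − 5| < √(3). So R = √3.

R = √3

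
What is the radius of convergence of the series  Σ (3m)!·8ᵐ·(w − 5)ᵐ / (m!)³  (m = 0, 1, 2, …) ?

R = 1/216

By the ratio test, |a_{m+1}/a_m| = (3m+1)·(3m+2)·(3m+3)/(m+1)³ · 8 → 216.
The series converges when 216 · |w − 5| < 1, giving R = 1/216.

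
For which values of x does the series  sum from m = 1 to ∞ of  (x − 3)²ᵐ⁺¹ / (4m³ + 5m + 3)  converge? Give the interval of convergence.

[2, 4]

Ratio test: |a_{m+1}/a_m| = (4m³ + 5m + 3)/(4(m+1)³ + 5(m+1) + 3) → 1 as m → ∞.
Since the exponent of (x − 3) increases by 2 each term, convergence requires |x − 3|² < 1, hence R = 1.
Endpoint x = 4: the series is dominated by a constant times Σ 1/m³, which converges (p = 3 > 1).
Endpoint x = 2: the terms are on the order of 1/m³, so the series converges absolutely by comparison with the p-series (p = 3 > 1).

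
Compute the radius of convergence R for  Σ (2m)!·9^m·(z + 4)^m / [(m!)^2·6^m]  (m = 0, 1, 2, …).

By the ratio test, |a_{m+1}/a_m| = (2m+1)·(2m+2)/(m+1)² · 9/6 → 6.
Thus R = 1/(6) = 1/6.

R = 1/6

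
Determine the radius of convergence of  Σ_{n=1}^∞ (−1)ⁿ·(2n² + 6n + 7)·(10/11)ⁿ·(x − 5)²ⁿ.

R = √110/10

By the ratio test, |a_{n+1}/a_n| = [(2(n+1)² + 6(n+1) + 7)/(2n² + 6n + 7)] · 10/11 → 10/11.
Successive powers of (x − 5) differ by 2, so the series converges when |x − 5|² · 10/11 < 1, i.e. |x − 5| < √(11/10). So R = √110/10.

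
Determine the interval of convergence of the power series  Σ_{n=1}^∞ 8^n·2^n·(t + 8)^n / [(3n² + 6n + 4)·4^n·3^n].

[-35/4, -29/4]

The ratio of consecutive coefficients is [(3n² + 6n + 4)/(3(n+1)² + 6(n+1) + 4)] · 8·2/(4·3) → 4/3.
The series converges when 4/3 · |t + 8| < 1, giving R = 3/4.
At t = -29/4: the series is dominated by a constant times Σ 1/n², which converges (p = 2 > 1).
Check t = -35/4: the series is dominated by a constant times Σ 1/n², which converges (p = 2 > 1).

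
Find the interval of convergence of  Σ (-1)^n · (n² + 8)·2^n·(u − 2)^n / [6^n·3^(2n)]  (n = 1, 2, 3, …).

By the ratio test, |a_{n+1}/a_n| = [((n+1)² + 8)/(n² + 8)] · 2/(6·9) → 1/27.
Convergence for |u − 2| · 1/27 < 1, i.e. |u − 2| < 27. So R = 27.
Endpoint u = 29: the terms have absolute value of order n², which does not tend to 0, so the series diverges by the divergence test.
When u = -25, the terms do not tend to 0, so the series diverges.

(-25, 29)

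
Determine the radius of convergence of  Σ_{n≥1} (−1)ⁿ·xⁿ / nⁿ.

Applying the root test, |a_n|^(1/n) = 1/n → 0.
Since the n-th root of |a_n| tends to 0, the series converges for all real x; R = ∞.

R = ∞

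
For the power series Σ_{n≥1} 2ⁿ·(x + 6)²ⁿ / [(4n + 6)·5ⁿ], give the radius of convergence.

By the ratio test, |a_{n+1}/a_n| = [(4n + 6)/(4(n+1) + 6)] · 2/5 → 2/5.
Successive powers of (x + 6) differ by 2, so the series converges when |x + 6|² · 2/5 < 1, i.e. |x + 6| < √(5/2). So R = √10/2.

R = √10/2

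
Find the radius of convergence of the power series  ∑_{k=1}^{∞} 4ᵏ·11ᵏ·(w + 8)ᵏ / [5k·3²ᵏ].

The ratio of consecutive coefficients is [5k/5(k+1)] · 4·11/9 → 44/9.
Convergence for |w + 8| · 44/9 < 1, i.e. |w + 8| < 9/44. So R = 9/44.

R = 9/44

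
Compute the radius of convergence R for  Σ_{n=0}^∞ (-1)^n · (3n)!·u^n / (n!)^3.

R = 1/27

Ratio test: |a_{n+1}/a_n| = (3n+1)·(3n+2)·(3n+3)/(n+1)³ → 27 as n → ∞.
Convergence for |u| · 27 < 1, i.e. |u| < 1/27. So R = 1/27.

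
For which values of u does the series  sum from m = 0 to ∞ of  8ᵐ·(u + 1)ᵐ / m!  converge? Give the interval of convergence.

By the ratio test, |a_{m+1}/a_m| = 8 · 1/(m+1) → 0.
The ratio tends to 0 regardless of u, hence R = ∞.

(−∞, ∞)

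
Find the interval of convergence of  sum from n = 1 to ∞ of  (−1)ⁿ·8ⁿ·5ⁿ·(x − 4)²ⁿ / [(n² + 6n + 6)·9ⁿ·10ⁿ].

[5/2, 11/2]

Apply the ratio test: |a_{n+1}| / |a_n| = [(n² + 6n + 6)/((n+1)² + 6(n+1) + 6)] · 8·5/(9·10), which tends to 4/9 as n → ∞.
Writing y = (x − 4)², the series in y has radius 9/4, so |x − 4| < √(9/4) = 3/2 and R = 3/2.
Endpoint x = 11/2: the terms are on the order of 1/n², so the series converges absolutely by comparison with the p-series (p = 2 > 1).
Endpoint x = 5/2: the terms are on the order of 1/n², so the series converges absolutely by comparison with the p-series (p = 2 > 1).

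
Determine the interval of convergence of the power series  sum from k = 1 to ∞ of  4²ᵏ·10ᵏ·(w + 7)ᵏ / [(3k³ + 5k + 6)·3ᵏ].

[-1123/160, -1117/160]

By the ratio test, |a_{k+1}/a_k| = [(3k³ + 5k + 6)/(3(k+1)³ + 5(k+1) + 6)] · 16·10/3 → 160/3.
Thus R = 1/(160/3) = 3/160.
At w = -1117/160: absolute convergence follows by limit comparison with Σ 1/k³.
When w = -1123/160, absolute convergence follows by limit comparison with Σ 1/k³.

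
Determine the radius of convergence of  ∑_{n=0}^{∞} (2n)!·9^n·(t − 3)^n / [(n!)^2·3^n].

The ratio of consecutive coefficients is (2n+1)·(2n+2)/(n+1)² · 9/3 → 12.
Thus R = 1/(12) = 1/12.

R = 1/12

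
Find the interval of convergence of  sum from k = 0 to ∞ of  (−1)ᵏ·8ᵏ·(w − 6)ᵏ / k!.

(−∞, ∞)

The ratio of consecutive coefficients is 8 · 1/(k+1) → 0.
The limit is 0, so the series converges for all w; R = ∞.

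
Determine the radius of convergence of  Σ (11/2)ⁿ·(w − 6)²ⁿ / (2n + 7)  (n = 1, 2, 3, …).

Apply the ratio test: |a_{n+1}| / |a_n| = [(2n + 7)/(2(n+1) + 7)] · 11/2, which tends to 11/2 as n → ∞.
Since the exponent of (w − 6) increases by 2 each term, convergence requires |w − 6|² < 2/11, hence R = √22/11.

R = √22/11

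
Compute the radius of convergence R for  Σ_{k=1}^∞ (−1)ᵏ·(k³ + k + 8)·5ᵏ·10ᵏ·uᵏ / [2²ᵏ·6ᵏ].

Apply the ratio test: |a_{k+1}| / |a_k| = [((k+1)³ + (k+1) + 8)/(k³ + k + 8)] · 5·10/(4·6), which tends to 25/12 as k → ∞.
Thus R = 1/(25/12) = 12/25.

R = 12/25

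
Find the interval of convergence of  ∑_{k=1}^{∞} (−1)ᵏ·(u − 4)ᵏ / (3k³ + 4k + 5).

The ratio of consecutive coefficients is (3k³ + 4k + 5)/(3(k+1)³ + 4(k+1) + 5) → 1.
Convergence for |u − 4| < 1, so R = 1.
At u = 5: absolute convergence follows by limit comparison with Σ 1/k³.
Check u = 3: the series is dominated by a constant times Σ 1/k³, which converges (p = 3 > 1).

[3, 5]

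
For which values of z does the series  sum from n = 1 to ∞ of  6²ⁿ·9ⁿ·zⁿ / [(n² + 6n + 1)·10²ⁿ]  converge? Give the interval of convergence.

[-25/81, 25/81]

Apply the ratio test: |a_{n+1}| / |a_n| = [(n² + 6n + 1)/((n+1)² + 6(n+1) + 1)] · 36·9/100, which tends to 81/25 as n → ∞.
Thus R = 1/(81/25) = 25/81.
Check z = 25/81: the terms are on the order of 1/n², so the series converges absolutely by comparison with the p-series (p = 2 > 1).
At z = -25/81: absolute convergence follows by limit comparison with Σ 1/n².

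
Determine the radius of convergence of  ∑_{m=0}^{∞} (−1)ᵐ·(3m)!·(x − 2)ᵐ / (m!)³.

R = 1/27

Apply the ratio test: |a_{m+1}| / |a_m| = (3m+1)·(3m+2)·(3m+3)/(m+1)³, which tends to 27 as m → ∞.
Convergence for |x − 2| · 27 < 1, i.e. |x − 2| < 1/27. So R = 1/27.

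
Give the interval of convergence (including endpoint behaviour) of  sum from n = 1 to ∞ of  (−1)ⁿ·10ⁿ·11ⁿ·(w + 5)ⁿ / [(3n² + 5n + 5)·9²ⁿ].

[-631/110, -469/110]

Ratio test: |a_{n+1}/a_n| = [(3n² + 5n + 5)/(3(n+1)² + 5(n+1) + 5)] · 10·11/81 → 110/81 as n → ∞.
Hence the series converges for |w + 5| < 1/(110/81) = 81/110, so the radius of convergence is 81/110.
Check w = -469/110: the series is dominated by a constant times Σ 1/n², which converges (p = 2 > 1).
When w = -631/110, the series is dominated by a constant times Σ 1/n², which converges (p = 2 > 1).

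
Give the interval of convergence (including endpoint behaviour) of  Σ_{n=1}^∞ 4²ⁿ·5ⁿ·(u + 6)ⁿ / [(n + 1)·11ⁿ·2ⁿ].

[-251/40, -229/40)

By the ratio test, |a_{n+1}/a_n| = [(n + 1)/((n+1) + 1)] · 16·5/(11·2) → 40/11.
Thus R = 1/(40/11) = 11/40.
Endpoint u = -229/40: the terms are asymptotic to a nonzero constant times 1/n, so the series diverges by limit comparison with Σ 1/n.
Endpoint u = -251/40: convergence follows from the alternating series test (terms decrease monotonically to 0).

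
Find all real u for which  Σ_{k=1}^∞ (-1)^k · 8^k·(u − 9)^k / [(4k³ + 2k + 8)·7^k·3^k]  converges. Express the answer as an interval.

[51/8, 93/8]

The ratio of consecutive coefficients is [(4k³ + 2k + 8)/(4(k+1)³ + 2(k+1) + 8)] · 8/(7·3) → 8/21.
Hence the series converges for |u − 9| < 1/(8/21) = 21/8, so the radius of convergence is 21/8.
Check u = 93/8: the terms are on the order of 1/k³, so the series converges absolutely by comparison with the p-series (p = 3 > 1).
At u = 51/8: the series is dominated by a constant times Σ 1/k³, which converges (p = 3 > 1).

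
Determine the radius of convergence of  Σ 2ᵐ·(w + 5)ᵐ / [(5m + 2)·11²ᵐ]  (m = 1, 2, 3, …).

R = 121/2

Apply the ratio test: |a_{m+1}| / |a_m| = [(5m + 2)/(5(m+1) + 2)] · 2/121, which tends to 2/121 as m → ∞.
Hence the series converges for |w + 5| < 1/(2/121) = 121/2, so the radius of convergence is 121/2.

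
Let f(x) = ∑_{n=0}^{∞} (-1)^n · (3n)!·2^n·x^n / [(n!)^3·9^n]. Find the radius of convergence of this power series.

The ratio of consecutive coefficients is (3n+1)·(3n+2)·(3n+3)/(n+1)³ · 2/9 → 6.
Thus R = 1/(6) = 1/6.

R = 1/6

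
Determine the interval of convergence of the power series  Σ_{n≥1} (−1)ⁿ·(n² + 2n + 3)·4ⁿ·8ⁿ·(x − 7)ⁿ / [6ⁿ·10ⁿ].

Ratio test: |a_{n+1}/a_n| = [((n+1)² + 2(n+1) + 3)/(n² + 2n + 3)] · 4·8/(6·10) → 8/15 as n → ∞.
The series converges when 8/15 · |x − 7| < 1, giving R = 15/8.
At x = 71/8: the terms have absolute value of order n², which does not tend to 0, so the series diverges by the divergence test.
At x = 41/8: the terms do not tend to 0, so the series diverges.

(41/8, 71/8)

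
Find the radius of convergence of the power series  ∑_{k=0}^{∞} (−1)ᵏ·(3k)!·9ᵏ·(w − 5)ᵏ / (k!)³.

R = 1/243

Ratio test: |a_{k+1}/a_k| = (3k+1)·(3k+2)·(3k+3)/(k+1)³ · 9 → 243 as k → ∞.
Thus R = 1/(243) = 1/243.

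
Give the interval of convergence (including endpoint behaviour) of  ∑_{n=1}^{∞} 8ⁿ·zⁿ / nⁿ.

By the Cauchy root test, |a_n|^(1/n) = 8/n → 0.
Since the n-th root of |a_n| tends to 0, the series converges for all real z; R = ∞.

(−∞, ∞)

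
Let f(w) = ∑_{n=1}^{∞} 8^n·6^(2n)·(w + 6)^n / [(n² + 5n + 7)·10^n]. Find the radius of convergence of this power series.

R = 5/144

By the ratio test, |a_{n+1}/a_n| = [(n² + 5n + 7)/((n+1)² + 5(n+1) + 7)] · 8·36/10 → 144/5.
Hence the series converges for |w + 6| < 1/(144/5) = 5/144, so the radius of convergence is 5/144.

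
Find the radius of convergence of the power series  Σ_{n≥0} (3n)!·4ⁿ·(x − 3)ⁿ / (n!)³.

By the ratio test, |a_{n+1}/a_n| = (3n+1)·(3n+2)·(3n+3)/(n+1)³ · 4 → 108.
The series converges when 108 · |x − 3| < 1, giving R = 1/108.

R = 1/108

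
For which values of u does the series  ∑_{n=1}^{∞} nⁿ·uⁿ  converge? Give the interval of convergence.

{0}

By the Cauchy root test, |a_n|^(1/n) = n → ∞.
The root grows without bound, so R = 0 (convergence only at u = 0).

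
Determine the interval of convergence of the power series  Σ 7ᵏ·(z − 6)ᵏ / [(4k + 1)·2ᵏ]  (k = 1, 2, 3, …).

[40/7, 44/7)

The ratio of consecutive coefficients is [(4k + 1)/(4(k+1) + 1)] · 7/2 → 7/2.
Thus R = 1/(7/2) = 2/7.
Check z = 44/7: comparison with the harmonic series Σ 1/k shows the series diverges.
At z = 40/7: an alternating series whose terms decrease to 0 in absolute value, so it converges by the Leibniz criterion.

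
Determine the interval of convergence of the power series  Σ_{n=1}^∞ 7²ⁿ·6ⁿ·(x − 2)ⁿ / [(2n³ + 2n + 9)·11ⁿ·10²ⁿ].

Apply the ratio test: |a_{n+1}| / |a_n| = [(2n³ + 2n + 9)/(2(n+1)³ + 2(n+1) + 9)] · 49·6/(11·100), which tends to 147/550 as n → ∞.
Thus R = 1/(147/550) = 550/147.
Endpoint x = 844/147: the series is dominated by a constant times Σ 1/n³, which converges (p = 3 > 1).
Endpoint x = -256/147: the series is dominated by a constant times Σ 1/n³, which converges (p = 3 > 1).

[-256/147, 844/147]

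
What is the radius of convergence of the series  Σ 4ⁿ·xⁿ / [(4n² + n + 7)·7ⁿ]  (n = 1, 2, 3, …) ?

R = 7/4

Apply the ratio test: |a_{n+1}| / |a_n| = [(4n² + n + 7)/(4(n+1)² + (n+1) + 7)] · 4/7, which tends to 4/7 as n → ∞.
Convergence for |x| · 4/7 < 1, i.e. |x| < 7/4. So R = 7/4.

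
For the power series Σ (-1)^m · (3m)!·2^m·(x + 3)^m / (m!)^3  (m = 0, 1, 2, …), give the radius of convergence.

Ratio test: |a_{m+1}/a_m| = (3m+1)·(3m+2)·(3m+3)/(m+1)³ · 2 → 54 as m → ∞.
Convergence for |x + 3| · 54 < 1, i.e. |x + 3| < 1/54. So R = 1/54.

R = 1/54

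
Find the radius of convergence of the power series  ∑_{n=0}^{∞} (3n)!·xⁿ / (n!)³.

Apply the ratio test: |a_{n+1}| / |a_n| = (3n+1)·(3n+2)·(3n+3)/(n+1)³, which tends to 27 as n → ∞.
Thus R = 1/(27) = 1/27.

R = 1/27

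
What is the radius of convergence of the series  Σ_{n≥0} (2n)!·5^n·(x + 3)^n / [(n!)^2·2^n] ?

Ratio test: |a_{n+1}/a_n| = (2n+1)·(2n+2)/(n+1)² · 5/2 → 10 as n → ∞.
Thus R = 1/(10) = 1/10.

R = 1/10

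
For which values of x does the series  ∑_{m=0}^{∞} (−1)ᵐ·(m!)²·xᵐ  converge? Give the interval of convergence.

The ratio of consecutive coefficients is (m+1)² → ∞.
The terms grow without bound for any x ≠ 0, so R = 0 (convergence only at x = 0).

{0}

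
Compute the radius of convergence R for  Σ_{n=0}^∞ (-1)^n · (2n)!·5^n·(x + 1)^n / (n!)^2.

R = 1/20

Ratio test: |a_{n+1}/a_n| = (2n+1)·(2n+2)/(n+1)² · 5 → 20 as n → ∞.
Hence the series converges for |x + 1| < 1/(20) = 1/20, so the radius of convergence is 1/20.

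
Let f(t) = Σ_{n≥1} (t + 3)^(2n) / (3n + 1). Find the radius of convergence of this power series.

R = 1

Ratio test: |a_{n+1}/a_n| = (3n + 1)/(3(n+1) + 1) → 1 as n → ∞.
Successive powers of (t + 3) differ by 2, so the series converges when |t + 3|² · 1 < 1, i.e. |t + 3| < √(1) = 1. So R = 1.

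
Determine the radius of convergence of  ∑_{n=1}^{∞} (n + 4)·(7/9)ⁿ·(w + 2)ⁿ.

By the ratio test, |a_{n+1}/a_n| = [((n+1) + 4)/(n + 4)] · 7/9 → 7/9.
Hence the series converges for |w + 2| < 1/(7/9) = 9/7, so the radius of convergence is 9/7.

R = 9/7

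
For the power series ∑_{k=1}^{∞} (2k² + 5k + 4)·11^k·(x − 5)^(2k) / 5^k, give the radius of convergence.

R = √55/11

Ratio test: |a_{k+1}/a_k| = [(2(k+1)² + 5(k+1) + 4)/(2k² + 5k + 4)] · 11/5 → 11/5 as k → ∞.
Writing y = (x − 5)², the series in y has radius 5/11, so |x − 5| < √(5/11) and R = √55/11.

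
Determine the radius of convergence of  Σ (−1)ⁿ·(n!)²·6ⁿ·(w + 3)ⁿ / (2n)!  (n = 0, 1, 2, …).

Ratio test: |a_{n+1}/a_n| = (n+1)²/[(2n+1)·(2n+2)] · 6 → 3/2 as n → ∞.
Thus R = 1/(3/2) = 2/3.

R = 2/3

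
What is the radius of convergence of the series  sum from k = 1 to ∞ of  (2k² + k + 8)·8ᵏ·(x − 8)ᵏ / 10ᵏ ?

By the ratio test, |a_{k+1}/a_k| = [(2(k+1)² + (k+1) + 8)/(2k² + k + 8)] · 8/10 → 4/5.
Thus R = 1/(4/5) = 5/4.

R = 5/4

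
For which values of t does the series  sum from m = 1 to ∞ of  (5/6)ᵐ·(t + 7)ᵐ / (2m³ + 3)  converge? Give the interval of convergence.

[-41/5, -29/5]

The ratio of consecutive coefficients is [(2m³ + 3)/(2(m+1)³ + 3)] · 5/6 → 5/6.
The series converges when 5/6 · |t + 7| < 1, giving R = 6/5.
Check t = -29/5: absolute convergence follows by limit comparison with Σ 1/m³.
When t = -41/5, the terms are on the order of 1/m³, so the series converges absolutely by comparison with the p-series (p = 3 > 1).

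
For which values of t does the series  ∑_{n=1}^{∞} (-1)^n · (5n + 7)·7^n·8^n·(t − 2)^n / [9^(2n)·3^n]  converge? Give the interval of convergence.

Ratio test: |a_{n+1}/a_n| = [(5(n+1) + 7)/(5n + 7)] · 7·8/(81·3) → 56/243 as n → ∞.
Convergence for |t − 2| · 56/243 < 1, i.e. |t − 2| < 243/56. So R = 243/56.
When t = 355/56, the n-th term does not approach 0; divergence by the term test.
Check t = -131/56: the terms do not tend to 0, so the series diverges.

(-131/56, 355/56)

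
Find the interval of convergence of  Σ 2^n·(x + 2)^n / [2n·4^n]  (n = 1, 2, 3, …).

Apply the ratio test: |a_{n+1}| / |a_n| = [2n/2(n+1)] · 2/4, which tends to 1/2 as n → ∞.
Convergence for |x + 2| · 1/2 < 1, i.e. |x + 2| < 2. So R = 2.
When x = 0, comparison with the harmonic series Σ 1/n shows the series diverges.
Endpoint x = -4: convergence follows from the alternating series test (terms decrease monotonically to 0).

[-4, 0)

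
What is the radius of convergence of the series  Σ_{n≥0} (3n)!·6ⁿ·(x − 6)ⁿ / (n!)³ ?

Apply the ratio test: |a_{n+1}| / |a_n| = (3n+1)·(3n+2)·(3n+3)/(n+1)³ · 6, which tends to 162 as n → ∞.
Thus R = 1/(162) = 1/162.

R = 1/162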